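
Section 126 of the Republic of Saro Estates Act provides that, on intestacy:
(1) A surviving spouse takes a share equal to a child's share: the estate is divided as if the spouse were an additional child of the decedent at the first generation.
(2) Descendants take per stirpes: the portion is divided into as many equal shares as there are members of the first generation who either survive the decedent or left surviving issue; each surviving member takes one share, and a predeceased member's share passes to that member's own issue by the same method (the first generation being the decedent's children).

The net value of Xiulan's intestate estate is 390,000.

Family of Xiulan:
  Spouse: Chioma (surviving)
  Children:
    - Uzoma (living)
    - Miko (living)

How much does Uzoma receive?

The spouse counts as an additional share at the children's level, so there are 3 primary shares of 130,000. Chioma takes one such share (130,000).
The children's combined portion (260,000) is divided into 2 shares of 130,000: Uzoma and Miko each take 130,000.

Uzoma receives 130,000.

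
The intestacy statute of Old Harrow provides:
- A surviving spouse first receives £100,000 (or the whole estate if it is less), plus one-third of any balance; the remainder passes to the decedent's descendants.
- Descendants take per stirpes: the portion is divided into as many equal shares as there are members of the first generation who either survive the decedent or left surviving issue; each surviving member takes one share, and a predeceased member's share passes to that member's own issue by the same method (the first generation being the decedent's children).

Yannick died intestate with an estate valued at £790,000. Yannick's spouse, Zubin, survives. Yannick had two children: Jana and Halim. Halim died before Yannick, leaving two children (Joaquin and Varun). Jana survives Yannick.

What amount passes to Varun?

Varun receives £115,000.

Zubin first takes £100,000, leaving a balance of £690,000. Zubin then takes one-third of the balance (£230,000), for a total of £330,000. The remaining £460,000 passes to the descendants.
The descendants' portion (£460,000) is divided into 2 shares of £230,000: Jana takes £230,000; Halim's £230,000 share passes to Halim's issue.
Halim's share (£230,000) is divided into 2 shares of £115,000: Joaquin and Varun each take £115,000.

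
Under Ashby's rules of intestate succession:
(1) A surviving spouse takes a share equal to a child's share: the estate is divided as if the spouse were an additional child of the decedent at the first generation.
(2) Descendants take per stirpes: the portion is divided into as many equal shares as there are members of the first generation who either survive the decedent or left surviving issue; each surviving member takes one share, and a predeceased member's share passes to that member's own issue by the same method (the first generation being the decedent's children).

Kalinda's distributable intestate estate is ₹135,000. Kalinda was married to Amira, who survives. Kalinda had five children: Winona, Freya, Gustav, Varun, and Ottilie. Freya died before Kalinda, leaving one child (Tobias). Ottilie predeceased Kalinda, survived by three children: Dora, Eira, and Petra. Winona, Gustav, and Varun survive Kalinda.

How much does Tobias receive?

The spouse counts as an additional share at the children's level, so there are 6 primary shares of ₹22,500. Amira takes one such share (₹22,500).
The children's combined portion (₹112,500) is divided into 5 shares of ₹22,500: Winona, Gustav, and Varun each take ₹22,500; Freya's ₹22,500 share passes to Freya's issue; Ottilie's ₹22,500 share passes to Ottilie's issue.
Freya's share (₹22,500) passes entirely to Tobias.
Ottilie's share (₹22,500) is divided into 3 shares of ₹7,500: Dora, Eira, and Petra each take ₹7,500.

Tobias receives ₹22,500.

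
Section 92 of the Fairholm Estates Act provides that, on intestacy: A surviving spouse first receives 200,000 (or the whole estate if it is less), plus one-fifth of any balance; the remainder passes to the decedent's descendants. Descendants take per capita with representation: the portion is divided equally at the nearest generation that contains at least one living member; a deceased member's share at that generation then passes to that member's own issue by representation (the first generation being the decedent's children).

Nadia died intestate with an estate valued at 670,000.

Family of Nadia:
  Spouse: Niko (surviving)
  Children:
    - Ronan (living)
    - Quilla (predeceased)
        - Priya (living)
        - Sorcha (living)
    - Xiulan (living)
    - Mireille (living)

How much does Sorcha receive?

Niko first takes 200,000, leaving a balance of 470,000. Niko then takes one-fifth of the balance (94,000), for a total of 294,000. The remaining 376,000 passes to the descendants.
The descendants' portion (376,000) is divided into 4 shares of 94,000: Ronan, Xiulan, and Mireille each take 94,000; Quilla's 94,000 share passes to Quilla's issue.
Quilla's share (94,000) is divided into 2 shares of 47,000: Priya and Sorcha each take 47,000.

Sorcha receives 47,000.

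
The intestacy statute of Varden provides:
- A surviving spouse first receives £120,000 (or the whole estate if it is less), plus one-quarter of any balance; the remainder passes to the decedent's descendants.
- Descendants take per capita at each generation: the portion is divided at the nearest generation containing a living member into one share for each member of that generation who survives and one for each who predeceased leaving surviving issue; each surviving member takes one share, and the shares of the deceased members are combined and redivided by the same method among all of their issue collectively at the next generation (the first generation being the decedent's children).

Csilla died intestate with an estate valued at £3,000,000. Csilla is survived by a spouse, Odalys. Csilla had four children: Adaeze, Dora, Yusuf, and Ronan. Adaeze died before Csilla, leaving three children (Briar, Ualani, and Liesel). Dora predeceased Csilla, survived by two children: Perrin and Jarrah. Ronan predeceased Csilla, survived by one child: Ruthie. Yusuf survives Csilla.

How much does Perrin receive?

Odalys first takes £120,000, leaving a balance of £2,880,000. Odalys then takes one-quarter of the balance (£720,000), for a total of £840,000. The remaining £2,160,000 passes to the descendants.
The descendants' portion (£2,160,000) is divided at the children's generation into 4 shares of £540,000. Yusuf takes £540,000. The 3 shares of the deceased (Adaeze, Dora, and Ronan) are combined into a pool of £1,620,000.
That pool (£1,620,000) is divided at the grandchildren's generation equally among Briar, Ualani, Liesel, Perrin, Jarrah, and Ruthie: £270,000 each.

Perrin receives £270,000.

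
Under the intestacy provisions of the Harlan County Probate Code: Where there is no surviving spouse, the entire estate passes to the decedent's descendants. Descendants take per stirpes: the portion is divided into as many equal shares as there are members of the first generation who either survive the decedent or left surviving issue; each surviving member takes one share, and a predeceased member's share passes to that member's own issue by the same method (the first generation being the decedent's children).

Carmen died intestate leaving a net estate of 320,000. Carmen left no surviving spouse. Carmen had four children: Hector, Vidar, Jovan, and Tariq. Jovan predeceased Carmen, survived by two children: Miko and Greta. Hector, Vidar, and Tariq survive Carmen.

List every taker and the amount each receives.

Hector: 80,000; Vidar: 80,000; Miko: 40,000; Greta: 40,000; Tariq: 80,000

The entire 320,000 passes to the descendants.
That amount (320,000) is divided into 4 shares of 80,000: Hector, Vidar, and Tariq each take 80,000; Jovan's 80,000 share passes to Jovan's issue.
Jovan's share (80,000) is divided into 2 shares of 40,000: Miko and Greta each take 40,000.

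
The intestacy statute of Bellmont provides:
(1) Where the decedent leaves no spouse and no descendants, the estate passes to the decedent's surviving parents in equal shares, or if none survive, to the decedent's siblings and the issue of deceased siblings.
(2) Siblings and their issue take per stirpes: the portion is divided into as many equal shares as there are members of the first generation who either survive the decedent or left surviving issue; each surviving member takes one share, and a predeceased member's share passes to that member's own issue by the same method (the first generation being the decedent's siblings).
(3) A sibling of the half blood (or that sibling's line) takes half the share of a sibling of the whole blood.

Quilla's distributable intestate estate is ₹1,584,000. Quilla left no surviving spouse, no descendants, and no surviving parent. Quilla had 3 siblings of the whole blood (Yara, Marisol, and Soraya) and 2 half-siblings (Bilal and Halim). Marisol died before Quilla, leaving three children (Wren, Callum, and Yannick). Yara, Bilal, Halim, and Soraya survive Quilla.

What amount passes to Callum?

Callum receives ₹132,000.

The entire ₹1,584,000 passes to the siblings and their issue.
Counting each half-blood sibling's line as half a unit, there are 4 units in ₹1,584,000, so one unit is ₹396,000. Whole-blood lines (Yara, Marisol, and Soraya) take ₹396,000 each; half-blood lines (Bilal and Halim) take ₹198,000 each.
Marisol's share (₹396,000) is divided into 3 shares of ₹132,000: Wren, Callum, and Yannick each take ₹132,000.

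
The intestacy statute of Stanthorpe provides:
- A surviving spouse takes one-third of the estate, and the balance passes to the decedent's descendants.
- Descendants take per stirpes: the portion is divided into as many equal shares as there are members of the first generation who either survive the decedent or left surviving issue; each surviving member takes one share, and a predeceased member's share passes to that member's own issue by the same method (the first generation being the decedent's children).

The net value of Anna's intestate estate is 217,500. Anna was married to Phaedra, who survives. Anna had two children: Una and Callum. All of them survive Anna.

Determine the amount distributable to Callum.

Phaedra takes one-third of 217,500 = 72,500. The remaining 145,000 passes to the descendants.
The descendants' portion (145,000) is divided into 2 shares of 72,500: Una and Callum each take 72,500.

Callum receives 72,500.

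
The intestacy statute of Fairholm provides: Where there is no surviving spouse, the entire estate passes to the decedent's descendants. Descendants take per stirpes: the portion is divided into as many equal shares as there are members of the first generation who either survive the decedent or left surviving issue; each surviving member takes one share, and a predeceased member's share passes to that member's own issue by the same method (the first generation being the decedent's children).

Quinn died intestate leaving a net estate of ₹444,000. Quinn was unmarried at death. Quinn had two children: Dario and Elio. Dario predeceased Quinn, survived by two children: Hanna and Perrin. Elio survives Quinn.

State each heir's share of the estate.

Hanna: ₹111,000; Perrin: ₹111,000; Elio: ₹222,000

The entire ₹444,000 passes to the descendants.
That amount (₹444,000) is divided into 2 shares of ₹222,000: Elio takes ₹222,000; Dario's ₹222,000 share passes to Dario's issue.
Dario's share (₹222,000) is divided into 2 shares of ₹111,000: Hanna and Perrin each take ₹111,000.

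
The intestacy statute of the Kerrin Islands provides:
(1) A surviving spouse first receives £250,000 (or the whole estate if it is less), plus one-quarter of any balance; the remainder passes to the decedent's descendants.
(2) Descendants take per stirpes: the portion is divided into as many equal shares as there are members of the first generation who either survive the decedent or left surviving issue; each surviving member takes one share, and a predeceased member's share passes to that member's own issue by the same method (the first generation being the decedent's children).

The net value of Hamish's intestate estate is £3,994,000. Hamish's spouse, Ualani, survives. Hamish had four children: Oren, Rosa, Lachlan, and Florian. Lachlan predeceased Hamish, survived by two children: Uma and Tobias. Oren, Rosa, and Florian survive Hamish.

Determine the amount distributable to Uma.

Ualani first takes £250,000, leaving a balance of £3,744,000. Ualani then takes one-quarter of the balance (£936,000), for a total of £1,186,000. The remaining £2,808,000 passes to the descendants.
The descendants' portion (£2,808,000) is divided into 4 shares of £702,000: Oren, Rosa, and Florian each take £702,000; Lachlan's £702,000 share passes to Lachlan's issue.
Lachlan's share (£702,000) is divided into 2 shares of £351,000: Uma and Tobias each take £351,000.

Uma receives £351,000.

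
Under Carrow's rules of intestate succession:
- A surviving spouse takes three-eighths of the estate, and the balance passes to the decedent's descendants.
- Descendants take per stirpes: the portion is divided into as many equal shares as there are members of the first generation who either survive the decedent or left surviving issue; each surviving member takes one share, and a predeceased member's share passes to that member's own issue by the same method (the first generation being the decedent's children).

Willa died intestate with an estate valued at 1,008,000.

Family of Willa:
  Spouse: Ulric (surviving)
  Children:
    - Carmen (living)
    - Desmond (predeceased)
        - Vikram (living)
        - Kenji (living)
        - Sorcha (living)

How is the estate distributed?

Ulric takes three-eighths of 1,008,000 = 378,000. The remaining 630,000 passes to the descendants.
The descendants' portion (630,000) is divided into 2 shares of 315,000: Carmen takes 315,000; Desmond's 315,000 share passes to Desmond's issue.
Desmond's share (315,000) is divided into 3 shares of 105,000: Vikram, Kenji, and Sorcha each take 105,000.

Ulric: 378,000; Carmen: 315,000; Vikram: 105,000; Kenji: 105,000; Sorcha: 105,000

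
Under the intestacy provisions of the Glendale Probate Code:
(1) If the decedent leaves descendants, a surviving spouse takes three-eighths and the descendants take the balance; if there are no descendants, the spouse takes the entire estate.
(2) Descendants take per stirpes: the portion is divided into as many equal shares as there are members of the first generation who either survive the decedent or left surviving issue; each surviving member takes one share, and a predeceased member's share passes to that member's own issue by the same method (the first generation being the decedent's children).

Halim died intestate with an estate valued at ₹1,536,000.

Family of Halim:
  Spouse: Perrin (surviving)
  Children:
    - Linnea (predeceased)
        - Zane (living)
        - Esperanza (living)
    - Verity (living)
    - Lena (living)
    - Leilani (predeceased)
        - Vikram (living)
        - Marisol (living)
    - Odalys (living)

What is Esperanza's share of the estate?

Perrin takes three-eighths of ₹1,536,000 = ₹576,000. The remaining ₹960,000 passes to the descendants.
The descendants' portion (₹960,000) is divided into 5 shares of ₹192,000: Verity, Lena, and Odalys each take ₹192,000; Linnea's ₹192,000 share passes to Linnea's issue; Leilani's ₹192,000 share passes to Leilani's issue.
Linnea's share (₹192,000) is divided into 2 shares of ₹96,000: Zane and Esperanza each take ₹96,000.
Leilani's share (₹192,000) is divided into 2 shares of ₹96,000: Vikram and Marisol each take ₹96,000.

Esperanza receives ₹96,000.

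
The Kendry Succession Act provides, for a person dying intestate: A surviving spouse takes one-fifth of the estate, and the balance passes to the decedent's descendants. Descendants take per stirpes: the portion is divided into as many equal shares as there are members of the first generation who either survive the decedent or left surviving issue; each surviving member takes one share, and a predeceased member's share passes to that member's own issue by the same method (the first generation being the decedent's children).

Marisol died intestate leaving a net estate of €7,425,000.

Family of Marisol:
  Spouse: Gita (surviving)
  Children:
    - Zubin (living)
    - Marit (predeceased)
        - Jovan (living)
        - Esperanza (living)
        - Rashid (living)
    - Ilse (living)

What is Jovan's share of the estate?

Gita takes one-fifth of €7,425,000 = €1,485,000. The remaining €5,940,000 passes to the descendants.
The descendants' portion (€5,940,000) is divided into 3 shares of €1,980,000: Zubin and Ilse each take €1,980,000; Marit's €1,980,000 share passes to Marit's issue.
Marit's share (€1,980,000) is divided into 3 shares of €660,000: Jovan, Esperanza, and Rashid each take €660,000.

Jovan receives €660,000.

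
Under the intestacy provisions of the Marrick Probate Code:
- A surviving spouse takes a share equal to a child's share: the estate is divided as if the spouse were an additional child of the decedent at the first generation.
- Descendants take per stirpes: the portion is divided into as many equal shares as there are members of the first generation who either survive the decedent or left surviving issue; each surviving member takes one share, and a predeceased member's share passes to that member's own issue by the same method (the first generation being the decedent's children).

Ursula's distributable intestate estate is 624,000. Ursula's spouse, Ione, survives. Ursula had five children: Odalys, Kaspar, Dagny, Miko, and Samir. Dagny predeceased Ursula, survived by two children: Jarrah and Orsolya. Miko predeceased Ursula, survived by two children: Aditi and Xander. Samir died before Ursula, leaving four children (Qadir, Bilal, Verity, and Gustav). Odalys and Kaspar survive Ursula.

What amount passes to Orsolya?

Orsolya receives 52,000.

The spouse counts as an additional share at the children's level, so there are 6 primary shares of 104,000. Ione takes one such share (104,000).
The children's combined portion (520,000) is divided into 5 shares of 104,000: Odalys and Kaspar each take 104,000; Dagny's 104,000 share passes to Dagny's issue; Miko's 104,000 share passes to Miko's issue; Samir's 104,000 share passes to Samir's issue.
Dagny's share (104,000) is divided into 2 shares of 52,000: Jarrah and Orsolya each take 52,000.
Miko's share (104,000) is divided into 2 shares of 52,000: Aditi and Xander each take 52,000.
Samir's share (104,000) is divided into 4 shares of 26,000: Qadir, Bilal, Verity, and Gustav each take 26,000.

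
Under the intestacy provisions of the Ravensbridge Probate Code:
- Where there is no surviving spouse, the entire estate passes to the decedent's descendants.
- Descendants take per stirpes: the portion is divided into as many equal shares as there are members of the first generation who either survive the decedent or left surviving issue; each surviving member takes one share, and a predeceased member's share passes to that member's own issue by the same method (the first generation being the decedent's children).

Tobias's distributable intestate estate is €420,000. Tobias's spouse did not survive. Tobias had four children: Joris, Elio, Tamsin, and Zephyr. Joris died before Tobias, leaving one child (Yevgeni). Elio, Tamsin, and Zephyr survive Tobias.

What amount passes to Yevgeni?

The entire €420,000 passes to the descendants.
That amount (€420,000) is divided into 4 shares of €105,000: Elio, Tamsin, and Zephyr each take €105,000; Joris's €105,000 share passes to Joris's issue.
Joris's share (€105,000) passes entirely to Yevgeni.

Yevgeni receives €105,000.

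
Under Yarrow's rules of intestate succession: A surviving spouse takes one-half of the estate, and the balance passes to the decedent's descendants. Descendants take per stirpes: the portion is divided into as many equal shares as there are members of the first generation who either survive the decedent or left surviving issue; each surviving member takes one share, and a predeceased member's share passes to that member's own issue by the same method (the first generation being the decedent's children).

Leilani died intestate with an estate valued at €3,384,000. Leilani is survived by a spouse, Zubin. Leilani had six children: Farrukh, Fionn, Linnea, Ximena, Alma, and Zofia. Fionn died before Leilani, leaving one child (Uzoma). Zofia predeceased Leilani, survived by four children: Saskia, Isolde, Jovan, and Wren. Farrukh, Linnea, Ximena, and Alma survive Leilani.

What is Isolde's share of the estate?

Isolde receives €70,500.

Zubin takes one-half of €3,384,000 = €1,692,000. The remaining €1,692,000 passes to the descendants.
The descendants' portion (€1,692,000) is divided into 6 shares of €282,000: Farrukh, Linnea, Ximena, and Alma each take €282,000; Fionn's €282,000 share passes to Fionn's issue; Zofia's €282,000 share passes to Zofia's issue.
Fionn's share (€282,000) passes entirely to Uzoma.
Zofia's share (€282,000) is divided into 4 shares of €70,500: Saskia, Isolde, Jovan, and Wren each take €70,500.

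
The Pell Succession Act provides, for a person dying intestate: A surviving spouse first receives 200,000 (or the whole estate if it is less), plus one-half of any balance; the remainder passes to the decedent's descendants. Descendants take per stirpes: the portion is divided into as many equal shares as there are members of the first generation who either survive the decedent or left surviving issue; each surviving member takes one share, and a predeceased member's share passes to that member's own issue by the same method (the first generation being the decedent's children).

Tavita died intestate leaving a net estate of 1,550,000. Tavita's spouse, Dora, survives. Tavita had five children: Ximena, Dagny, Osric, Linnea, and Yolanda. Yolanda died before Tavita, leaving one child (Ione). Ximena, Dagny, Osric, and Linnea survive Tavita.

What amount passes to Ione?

Ione receives 135,000.

Dora first takes 200,000, leaving a balance of 1,350,000. Dora then takes one-half of the balance (675,000), for a total of 875,000. The remaining 675,000 passes to the descendants.
The descendants' portion (675,000) is divided into 5 shares of 135,000: Ximena, Dagny, Osric, and Linnea each take 135,000; Yolanda's 135,000 share passes to Yolanda's issue.
Yolanda's share (135,000) passes entirely to Ione.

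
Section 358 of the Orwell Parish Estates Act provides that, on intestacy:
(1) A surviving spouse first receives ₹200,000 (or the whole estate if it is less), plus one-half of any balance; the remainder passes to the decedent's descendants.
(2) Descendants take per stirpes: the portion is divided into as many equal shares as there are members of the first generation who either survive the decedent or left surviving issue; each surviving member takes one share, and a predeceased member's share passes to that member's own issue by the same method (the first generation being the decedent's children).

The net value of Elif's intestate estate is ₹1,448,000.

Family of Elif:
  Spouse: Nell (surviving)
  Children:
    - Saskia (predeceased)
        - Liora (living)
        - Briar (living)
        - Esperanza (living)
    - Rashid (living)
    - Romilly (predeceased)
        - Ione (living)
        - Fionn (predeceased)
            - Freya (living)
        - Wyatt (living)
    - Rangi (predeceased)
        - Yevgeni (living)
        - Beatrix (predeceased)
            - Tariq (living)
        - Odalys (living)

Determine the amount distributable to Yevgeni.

Nell first takes ₹200,000, leaving a balance of ₹1,248,000. Nell then takes one-half of the balance (₹624,000), for a total of ₹824,000. The remaining ₹624,000 passes to the descendants.
The descendants' portion (₹624,000) is divided into 4 shares of ₹156,000: Rashid takes ₹156,000; Saskia's ₹156,000 share passes to Saskia's issue; Romilly's ₹156,000 share passes to Romilly's issue; Rangi's ₹156,000 share passes to Rangi's issue.
Saskia's share (₹156,000) is divided into 3 shares of ₹52,000: Liora, Briar, and Esperanza each take ₹52,000.
Romilly's share (₹156,000) is divided into 3 shares of ₹52,000: Ione and Wyatt each take ₹52,000; Fionn's ₹52,000 share passes to Fionn's issue.
Fionn's share (₹52,000) passes entirely to Freya.
Rangi's share (₹156,000) is divided into 3 shares of ₹52,000: Yevgeni and Odalys each take ₹52,000; Beatrix's ₹52,000 share passes to Beatrix's issue.
Beatrix's share (₹52,000) passes entirely to Tariq.

Yevgeni receives ₹52,000.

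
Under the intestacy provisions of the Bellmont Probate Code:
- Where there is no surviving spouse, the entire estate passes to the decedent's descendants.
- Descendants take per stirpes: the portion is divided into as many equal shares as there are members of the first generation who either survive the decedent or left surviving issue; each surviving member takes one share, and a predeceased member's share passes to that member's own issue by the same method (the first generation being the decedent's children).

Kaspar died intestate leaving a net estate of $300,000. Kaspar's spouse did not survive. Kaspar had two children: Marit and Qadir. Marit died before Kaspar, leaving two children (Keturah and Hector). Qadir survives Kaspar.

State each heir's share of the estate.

The entire $300,000 passes to the descendants.
That amount ($300,000) is divided into 2 shares of $150,000: Qadir takes $150,000; Marit's $150,000 share passes to Marit's issue.
Marit's share ($150,000) is divided into 2 shares of $75,000: Keturah and Hector each take $75,000.

Keturah: $75,000; Hector: $75,000; Qadir: $150,000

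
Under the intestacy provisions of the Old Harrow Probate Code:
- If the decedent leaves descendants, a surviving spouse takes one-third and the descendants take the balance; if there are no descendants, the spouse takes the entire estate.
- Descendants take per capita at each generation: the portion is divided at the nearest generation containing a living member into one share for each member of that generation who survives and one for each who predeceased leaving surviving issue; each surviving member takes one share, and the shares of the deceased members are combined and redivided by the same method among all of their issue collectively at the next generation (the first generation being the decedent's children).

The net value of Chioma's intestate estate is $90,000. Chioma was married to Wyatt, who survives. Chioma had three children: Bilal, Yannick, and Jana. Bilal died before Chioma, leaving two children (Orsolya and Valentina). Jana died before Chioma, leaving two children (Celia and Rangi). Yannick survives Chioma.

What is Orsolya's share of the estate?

Wyatt takes one-third of $90,000 = $30,000. The remaining $60,000 passes to the descendants.
The descendants' portion ($60,000) is divided at the children's generation into 3 shares of $20,000. Yannick takes $20,000. The 2 shares of the deceased (Bilal and Jana) are combined into a pool of $40,000.
That pool ($40,000) is divided at the grandchildren's generation equally among Orsolya, Valentina, Celia, and Rangi: $10,000 each.

Orsolya receives $10,000.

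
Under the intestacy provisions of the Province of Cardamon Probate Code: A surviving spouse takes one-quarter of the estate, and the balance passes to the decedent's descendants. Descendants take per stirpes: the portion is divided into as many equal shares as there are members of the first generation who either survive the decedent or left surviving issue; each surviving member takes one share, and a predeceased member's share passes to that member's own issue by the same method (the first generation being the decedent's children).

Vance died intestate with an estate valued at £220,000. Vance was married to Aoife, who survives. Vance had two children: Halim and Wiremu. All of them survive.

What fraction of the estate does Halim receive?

Aoife takes one-quarter of £220,000 = £55,000. The remaining £165,000 passes to the descendants.
The descendants' portion (£165,000) is divided into 2 shares of £82,500: Halim and Wiremu each take £82,500.

Halim receives 3/8 of the estate.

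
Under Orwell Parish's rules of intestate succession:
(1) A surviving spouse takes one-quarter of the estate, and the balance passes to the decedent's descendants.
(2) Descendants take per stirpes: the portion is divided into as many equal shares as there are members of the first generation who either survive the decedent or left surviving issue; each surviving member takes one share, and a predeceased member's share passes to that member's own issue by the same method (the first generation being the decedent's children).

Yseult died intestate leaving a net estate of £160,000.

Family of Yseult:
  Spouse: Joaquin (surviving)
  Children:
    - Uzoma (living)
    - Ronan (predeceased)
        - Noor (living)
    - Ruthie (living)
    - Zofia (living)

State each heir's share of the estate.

Joaquin takes one-quarter of £160,000 = £40,000. The remaining £120,000 passes to the descendants.
The descendants' portion (£120,000) is divided into 4 shares of £30,000: Uzoma, Ruthie, and Zofia each take £30,000; Ronan's £30,000 share passes to Ronan's issue.
Ronan's share (£30,000) passes entirely to Noor.

Joaquin: £40,000; Uzoma: £30,000; Noor: £30,000; Ruthie: £30,000; Zofia: £30,000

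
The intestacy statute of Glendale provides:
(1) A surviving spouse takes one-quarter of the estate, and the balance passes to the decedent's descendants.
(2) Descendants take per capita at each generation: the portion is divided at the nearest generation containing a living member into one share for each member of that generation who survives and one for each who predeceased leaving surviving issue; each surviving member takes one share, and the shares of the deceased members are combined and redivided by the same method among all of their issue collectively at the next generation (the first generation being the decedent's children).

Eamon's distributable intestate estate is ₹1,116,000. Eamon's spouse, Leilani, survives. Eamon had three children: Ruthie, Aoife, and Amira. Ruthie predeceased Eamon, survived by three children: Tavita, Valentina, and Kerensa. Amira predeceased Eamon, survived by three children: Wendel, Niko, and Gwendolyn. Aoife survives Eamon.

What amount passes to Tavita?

Tavita receives ₹93,000.

Leilani takes one-quarter of ₹1,116,000 = ₹279,000. The remaining ₹837,000 passes to the descendants.
The descendants' portion (₹837,000) is divided at the children's generation into 3 shares of ₹279,000. Aoife takes ₹279,000. The 2 shares of the deceased (Ruthie and Amira) are combined into a pool of ₹558,000.
That pool (₹558,000) is divided at the grandchildren's generation equally among Tavita, Valentina, Kerensa, Wendel, Niko, and Gwendolyn: ₹93,000 each.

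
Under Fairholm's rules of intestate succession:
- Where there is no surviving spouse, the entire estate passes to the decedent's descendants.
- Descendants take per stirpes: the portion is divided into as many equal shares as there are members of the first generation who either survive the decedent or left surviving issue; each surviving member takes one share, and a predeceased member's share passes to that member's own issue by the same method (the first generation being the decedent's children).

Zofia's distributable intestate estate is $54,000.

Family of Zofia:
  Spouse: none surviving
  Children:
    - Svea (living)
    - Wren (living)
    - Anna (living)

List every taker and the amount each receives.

The entire $54,000 passes to the descendants.
That amount ($54,000) is divided into 3 shares of $18,000: Svea, Wren, and Anna each take $18,000.

Svea: $18,000; Wren: $18,000; Anna: $18,000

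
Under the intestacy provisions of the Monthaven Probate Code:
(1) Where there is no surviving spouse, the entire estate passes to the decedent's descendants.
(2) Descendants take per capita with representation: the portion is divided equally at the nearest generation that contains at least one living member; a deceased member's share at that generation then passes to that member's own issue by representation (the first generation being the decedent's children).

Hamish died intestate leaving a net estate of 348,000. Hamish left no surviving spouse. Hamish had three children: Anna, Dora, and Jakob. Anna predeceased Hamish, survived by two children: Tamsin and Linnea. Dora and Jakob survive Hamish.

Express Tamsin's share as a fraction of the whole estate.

Tamsin receives 1/6 of the estate.

The entire 348,000 passes to the descendants.
That amount (348,000) is divided into 3 shares of 116,000: Dora and Jakob each take 116,000; Anna's 116,000 share passes to Anna's issue.
Anna's share (116,000) is divided into 2 shares of 58,000: Tamsin and Linnea each take 58,000.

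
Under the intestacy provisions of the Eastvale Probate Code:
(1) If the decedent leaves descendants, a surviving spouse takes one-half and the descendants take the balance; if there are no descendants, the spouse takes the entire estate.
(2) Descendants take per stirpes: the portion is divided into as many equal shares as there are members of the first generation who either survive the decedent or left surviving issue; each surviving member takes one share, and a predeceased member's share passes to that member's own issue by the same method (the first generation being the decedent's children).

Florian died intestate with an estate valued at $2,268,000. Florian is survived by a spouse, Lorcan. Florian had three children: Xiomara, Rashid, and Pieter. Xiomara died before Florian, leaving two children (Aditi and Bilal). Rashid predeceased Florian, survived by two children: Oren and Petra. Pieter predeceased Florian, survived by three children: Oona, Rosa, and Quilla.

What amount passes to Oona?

Lorcan takes one-half of $2,268,000 = $1,134,000. The remaining $1,134,000 passes to the descendants.
The descendants' portion ($1,134,000) is divided into 3 shares of $378,000: Xiomara's $378,000 share passes to Xiomara's issue; Rashid's $378,000 share passes to Rashid's issue; Pieter's $378,000 share passes to Pieter's issue.
Xiomara's share ($378,000) is divided into 2 shares of $189,000: Aditi and Bilal each take $189,000.
Rashid's share ($378,000) is divided into 2 shares of $189,000: Oren and Petra each take $189,000.
Pieter's share ($378,000) is divided into 3 shares of $126,000: Oona, Rosa, and Quilla each take $126,000.

Oona receives $126,000.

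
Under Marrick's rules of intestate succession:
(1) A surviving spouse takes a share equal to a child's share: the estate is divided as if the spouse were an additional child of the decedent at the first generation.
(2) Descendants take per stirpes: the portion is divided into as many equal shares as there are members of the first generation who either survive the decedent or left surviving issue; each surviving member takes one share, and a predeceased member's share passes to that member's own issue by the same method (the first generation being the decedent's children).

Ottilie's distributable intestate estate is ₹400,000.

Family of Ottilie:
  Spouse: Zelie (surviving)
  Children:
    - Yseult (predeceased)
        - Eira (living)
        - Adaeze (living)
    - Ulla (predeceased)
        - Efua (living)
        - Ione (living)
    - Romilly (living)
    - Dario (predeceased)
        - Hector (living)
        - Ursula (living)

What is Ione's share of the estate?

Ione receives ₹40,000.

The spouse counts as an additional share at the children's level, so there are 5 primary shares of ₹80,000. Zelie takes one such share (₹80,000).
The children's combined portion (₹320,000) is divided into 4 shares of ₹80,000: Romilly takes ₹80,000; Yseult's ₹80,000 share passes to Yseult's issue; Ulla's ₹80,000 share passes to Ulla's issue; Dario's ₹80,000 share passes to Dario's issue.
Yseult's share (₹80,000) is divided into 2 shares of ₹40,000: Eira and Adaeze each take ₹40,000.
Ulla's share (₹80,000) is divided into 2 shares of ₹40,000: Efua and Ione each take ₹40,000.
Dario's share (₹80,000) is divided into 2 shares of ₹40,000: Hector and Ursula each take ₹40,000.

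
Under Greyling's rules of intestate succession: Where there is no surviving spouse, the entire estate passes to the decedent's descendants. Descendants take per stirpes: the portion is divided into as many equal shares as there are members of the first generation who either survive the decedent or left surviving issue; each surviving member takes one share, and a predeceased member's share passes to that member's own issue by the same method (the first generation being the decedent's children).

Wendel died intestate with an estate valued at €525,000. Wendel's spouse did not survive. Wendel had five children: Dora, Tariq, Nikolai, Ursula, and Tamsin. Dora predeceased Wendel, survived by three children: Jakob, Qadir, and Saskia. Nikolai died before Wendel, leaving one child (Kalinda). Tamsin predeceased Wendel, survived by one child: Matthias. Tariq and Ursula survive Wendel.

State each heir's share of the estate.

The entire €525,000 passes to the descendants.
That amount (€525,000) is divided into 5 shares of €105,000: Tariq and Ursula each take €105,000; Dora's €105,000 share passes to Dora's issue; Nikolai's €105,000 share passes to Nikolai's issue; Tamsin's €105,000 share passes to Tamsin's issue.
Dora's share (€105,000) is divided into 3 shares of €35,000: Jakob, Qadir, and Saskia each take €35,000.
Nikolai's share (€105,000) passes entirely to Kalinda.
Tamsin's share (€105,000) passes entirely to Matthias.

Jakob: €35,000; Qadir: €35,000; Saskia: €35,000; Tariq: €105,000; Kalinda: €105,000; Ursula: €105,000; Matthias: €105,000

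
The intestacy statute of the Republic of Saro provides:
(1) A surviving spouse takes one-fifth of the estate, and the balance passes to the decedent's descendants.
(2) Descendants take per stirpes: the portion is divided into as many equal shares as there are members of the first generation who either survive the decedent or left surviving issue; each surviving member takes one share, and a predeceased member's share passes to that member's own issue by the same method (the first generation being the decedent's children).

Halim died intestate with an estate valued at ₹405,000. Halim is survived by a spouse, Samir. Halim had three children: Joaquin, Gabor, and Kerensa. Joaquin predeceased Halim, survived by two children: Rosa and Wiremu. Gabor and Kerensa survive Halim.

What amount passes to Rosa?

Samir takes one-fifth of ₹405,000 = ₹81,000. The remaining ₹324,000 passes to the descendants.
The descendants' portion (₹324,000) is divided into 3 shares of ₹108,000: Gabor and Kerensa each take ₹108,000; Joaquin's ₹108,000 share passes to Joaquin's issue.
Joaquin's share (₹108,000) is divided into 2 shares of ₹54,000: Rosa and Wiremu each take ₹54,000.

Rosa receives ₹54,000.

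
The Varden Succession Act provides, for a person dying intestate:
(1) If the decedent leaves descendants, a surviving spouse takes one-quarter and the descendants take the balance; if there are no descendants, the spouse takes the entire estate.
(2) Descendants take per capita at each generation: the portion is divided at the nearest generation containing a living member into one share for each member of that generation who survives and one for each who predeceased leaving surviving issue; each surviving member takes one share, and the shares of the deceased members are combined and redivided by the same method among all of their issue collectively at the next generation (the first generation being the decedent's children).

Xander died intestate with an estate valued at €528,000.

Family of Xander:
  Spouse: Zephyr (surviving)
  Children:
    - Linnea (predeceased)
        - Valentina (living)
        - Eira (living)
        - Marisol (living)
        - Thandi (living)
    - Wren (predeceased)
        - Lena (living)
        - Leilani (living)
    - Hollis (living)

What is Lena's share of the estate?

Lena receives €44,000.

Zephyr takes one-quarter of €528,000 = €132,000. The remaining €396,000 passes to the descendants.
The descendants' portion (€396,000) is divided at the children's generation into 3 shares of €132,000. Hollis takes €132,000. The 2 shares of the deceased (Linnea and Wren) are combined into a pool of €264,000.
That pool (€264,000) is divided at the grandchildren's generation equally among Valentina, Eira, Marisol, Thandi, Lena, and Leilani: €44,000 each.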